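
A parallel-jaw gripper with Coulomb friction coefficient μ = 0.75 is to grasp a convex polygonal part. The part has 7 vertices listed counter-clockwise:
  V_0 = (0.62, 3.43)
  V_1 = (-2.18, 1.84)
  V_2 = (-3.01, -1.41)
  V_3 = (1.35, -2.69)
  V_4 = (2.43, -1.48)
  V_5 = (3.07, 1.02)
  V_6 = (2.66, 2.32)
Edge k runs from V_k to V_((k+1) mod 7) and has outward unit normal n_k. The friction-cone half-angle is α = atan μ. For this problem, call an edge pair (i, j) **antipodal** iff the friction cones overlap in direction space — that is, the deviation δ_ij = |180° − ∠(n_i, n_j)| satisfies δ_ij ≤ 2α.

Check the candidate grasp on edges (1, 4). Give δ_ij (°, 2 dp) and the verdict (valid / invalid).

α = atan 0.75 = 36.87°;  2α = 73.74°
edge 1: e_1 = (-0.83, -3.25);  n_1 = (-0.9689, +0.2474)
edge 4: e_4 = (+0.64, +2.50);  n_4 = (+0.9688, -0.2480)
∠(n_1, n_4) = 179.97°
δ = |180° − 179.97°| = 0.03°
0.03° ≤ 2α = 73.74°  →  valid

δ = 0.03°, valid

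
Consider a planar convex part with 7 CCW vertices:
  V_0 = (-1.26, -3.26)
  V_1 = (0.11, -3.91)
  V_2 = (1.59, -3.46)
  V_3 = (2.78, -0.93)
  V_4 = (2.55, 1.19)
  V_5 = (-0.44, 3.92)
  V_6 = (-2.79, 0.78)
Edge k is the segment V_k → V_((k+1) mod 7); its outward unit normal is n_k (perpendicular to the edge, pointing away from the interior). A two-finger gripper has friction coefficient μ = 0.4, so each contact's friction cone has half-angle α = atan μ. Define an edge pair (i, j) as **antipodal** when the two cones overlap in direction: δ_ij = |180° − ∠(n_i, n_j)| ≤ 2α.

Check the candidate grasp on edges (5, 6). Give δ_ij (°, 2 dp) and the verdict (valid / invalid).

α = atan 0.4 = 21.80°;  2α = 43.60°
edge 5: e_5 = (-2.35, -3.14);  n_5 = (-0.8006, +0.5992)
edge 6: e_6 = (+1.53, -4.04);  n_6 = (-0.9352, -0.3542)
∠(n_5, n_6) = 57.55°
δ = |180° − 57.55°| = 122.45°
122.45° > 2α = 43.60°  →  invalid

δ = 122.45°, invalid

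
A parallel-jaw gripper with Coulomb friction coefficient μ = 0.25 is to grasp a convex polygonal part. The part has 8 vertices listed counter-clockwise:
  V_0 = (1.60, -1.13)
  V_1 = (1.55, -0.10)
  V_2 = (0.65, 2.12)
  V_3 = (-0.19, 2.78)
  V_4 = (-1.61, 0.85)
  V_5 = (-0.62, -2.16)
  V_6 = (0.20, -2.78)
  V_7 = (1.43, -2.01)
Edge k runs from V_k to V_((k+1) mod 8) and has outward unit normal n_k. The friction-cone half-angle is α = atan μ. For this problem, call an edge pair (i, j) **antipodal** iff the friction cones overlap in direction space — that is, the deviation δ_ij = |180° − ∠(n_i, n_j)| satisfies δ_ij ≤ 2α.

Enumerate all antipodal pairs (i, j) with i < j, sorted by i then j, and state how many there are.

α = atan 0.25 = 14.04°;  2α = 28.07°
n_0 = (+0.9988, +0.0485)
n_1 = (+0.9267, +0.3757)
n_2 = (+0.6178, +0.7863)
n_3 = (-0.8055, +0.5926)
n_4 = (-0.9499, -0.3124)
n_5 = (-0.6031, -0.7977)
n_6 = (+0.5306, -0.8476)
n_7 = (+0.9818, -0.1897)
  (0,1): δ = 160.71°  ·
  (0,2): δ = 130.94°  ·
  (0,3): δ = 39.12°  ·
  (0,4): δ = 15.43°  ✓
  (0,5): δ = 50.13°  ·
  (0,6): δ = 119.27°  ·
  (0,7): δ = 166.29°  ·
  (1,2): δ = 150.23°  ·
  (1,3): δ = 58.41°  ·
  (1,4): δ = 3.86°  ✓
  (1,5): δ = 30.84°  ·
  (1,6): δ = 99.98°  ·
  (1,7): δ = 147.00°  ·
  (2,3): δ = 88.19°  ·
  (2,4): δ = 33.64°  ·
  (2,5): δ = 1.06°  ✓
  (2,6): δ = 70.20°  ·
  (2,7): δ = 117.22°  ·
  (3,4): δ = 125.45°  ·
  (3,5): δ = 90.75°  ·
  (3,6): δ = 21.61°  ✓
  (3,7): δ = 25.41°  ✓
  (4,5): δ = 145.30°  ·
  (4,6): δ = 76.16°  ·
  (4,7): δ = 29.14°  ·
  (5,6): δ = 110.86°  ·
  (5,7): δ = 63.84°  ·
  (6,7): δ = 132.98°  ·
antipodal pairs: 5

count = 5; pairs: (0,4), (1,4), (2,5), (3,6), (3,7)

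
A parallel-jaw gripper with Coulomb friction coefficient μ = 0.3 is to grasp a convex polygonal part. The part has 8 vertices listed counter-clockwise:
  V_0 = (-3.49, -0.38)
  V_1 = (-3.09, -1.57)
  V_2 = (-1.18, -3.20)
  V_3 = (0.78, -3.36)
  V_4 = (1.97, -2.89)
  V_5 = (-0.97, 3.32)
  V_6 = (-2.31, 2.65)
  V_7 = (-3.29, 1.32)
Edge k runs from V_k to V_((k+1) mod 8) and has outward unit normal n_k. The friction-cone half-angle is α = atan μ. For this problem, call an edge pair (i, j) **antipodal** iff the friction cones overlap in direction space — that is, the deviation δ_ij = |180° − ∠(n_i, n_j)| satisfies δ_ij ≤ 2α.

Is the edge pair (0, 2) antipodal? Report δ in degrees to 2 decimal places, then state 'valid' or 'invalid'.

α = atan 0.3 = 16.70°;  2α = 33.40°
edge 0: e_0 = (+0.40, -1.19);  n_0 = (-0.9479, -0.3186)
edge 2: e_2 = (+1.96, -0.16);  n_2 = (-0.0814, -0.9967)
∠(n_0, n_2) = 66.75°
δ = |180° − 66.75°| = 113.25°
113.25° > 2α = 33.40°  →  invalid

δ = 113.25°, invalid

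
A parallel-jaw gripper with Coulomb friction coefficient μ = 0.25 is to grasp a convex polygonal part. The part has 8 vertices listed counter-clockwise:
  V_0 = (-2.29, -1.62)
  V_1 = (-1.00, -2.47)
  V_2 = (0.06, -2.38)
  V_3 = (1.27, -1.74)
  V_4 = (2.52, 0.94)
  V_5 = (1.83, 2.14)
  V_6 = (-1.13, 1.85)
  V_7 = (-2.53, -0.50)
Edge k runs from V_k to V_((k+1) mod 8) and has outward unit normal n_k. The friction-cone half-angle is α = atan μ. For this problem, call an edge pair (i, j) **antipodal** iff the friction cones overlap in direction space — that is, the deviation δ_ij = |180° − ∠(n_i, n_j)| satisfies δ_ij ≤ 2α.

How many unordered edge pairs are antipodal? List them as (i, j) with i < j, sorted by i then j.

α = atan 0.25 = 14.04°;  2α = 28.07°
n_0 = (-0.5502, -0.8350)
n_1 = (+0.0846, -0.9964)
n_2 = (+0.4676, -0.8840)
n_3 = (+0.9063, -0.4227)
n_4 = (+0.8669, +0.4985)
n_5 = (-0.0975, +0.9952)
n_6 = (-0.8591, +0.5118)
n_7 = (-0.9778, -0.2095)
  (0,1): δ = 141.77°  ·
  (0,2): δ = 118.74°  ·
  (0,3): δ = 81.62°  ·
  (0,4): δ = 26.72°  ✓
  (0,5): δ = 38.98°  ·
  (0,6): δ = 92.60°  ·
  (0,7): δ = 135.48°  ·
  (1,2): δ = 156.98°  ·
  (1,3): δ = 119.86°  ·
  (1,4): δ = 64.95°  ·
  (1,5): δ = 0.74°  ✓
  (1,6): δ = 54.36°  ·
  (1,7): δ = 97.24°  ·
  (2,3): δ = 142.88°  ·
  (2,4): δ = 87.98°  ·
  (2,5): δ = 22.28°  ✓
  (2,6): δ = 31.34°  ·
  (2,7): δ = 74.22°  ·
  (3,4): δ = 125.10°  ·
  (3,5): δ = 59.40°  ·
  (3,6): δ = 5.78°  ✓
  (3,7): δ = 37.10°  ·
  (4,5): δ = 114.30°  ·
  (4,6): δ = 60.68°  ·
  (4,7): δ = 17.80°  ✓
  (5,6): δ = 126.38°  ·
  (5,7): δ = 83.50°  ·
  (6,7): δ = 137.12°  ·
antipodal pairs: 5

count = 5; pairs: (0,4), (1,5), (2,5), (3,6), (4,7)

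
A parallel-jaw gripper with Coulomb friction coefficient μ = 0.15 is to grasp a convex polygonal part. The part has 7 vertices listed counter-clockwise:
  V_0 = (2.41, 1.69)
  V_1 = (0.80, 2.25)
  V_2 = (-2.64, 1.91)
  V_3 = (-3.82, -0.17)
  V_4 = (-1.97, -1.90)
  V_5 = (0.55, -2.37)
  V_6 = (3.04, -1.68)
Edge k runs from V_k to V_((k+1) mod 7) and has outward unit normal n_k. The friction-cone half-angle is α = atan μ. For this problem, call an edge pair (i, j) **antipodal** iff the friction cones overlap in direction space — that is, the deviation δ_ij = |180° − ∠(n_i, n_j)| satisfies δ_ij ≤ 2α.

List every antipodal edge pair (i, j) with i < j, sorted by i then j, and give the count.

α = atan 0.15 = 8.53°;  2α = 17.06°
n_0 = (+0.3285, +0.9445)
n_1 = (-0.0984, +0.9952)
n_2 = (-0.8698, +0.4934)
n_3 = (-0.6830, -0.7304)
n_4 = (-0.1833, -0.9830)
n_5 = (+0.2670, -0.9637)
n_6 = (+0.9830, +0.1838)
  (0,1): δ = 155.18°  ·
  (0,2): δ = 100.39°  ·
  (0,3): δ = 23.90°  ·
  (0,4): δ = 8.61°  ✓
  (0,5): δ = 34.67°  ·
  (0,6): δ = 119.77°  ·
  (1,2): δ = 125.21°  ·
  (1,3): δ = 48.72°  ·
  (1,4): δ = 16.21°  ✓
  (1,5): δ = 9.84°  ✓
  (1,6): δ = 94.94°  ·
  (2,3): δ = 103.51°  ·
  (2,4): δ = 71.00°  ·
  (2,5): δ = 44.94°  ·
  (2,6): δ = 40.16°  ·
  (3,4): δ = 147.48°  ·
  (3,5): δ = 121.43°  ·
  (3,6): δ = 36.33°  ·
  (4,5): δ = 153.95°  ·
  (4,6): δ = 68.85°  ·
  (5,6): δ = 94.90°  ·
antipodal pairs: 3

count = 3; pairs: (0,4), (1,4), (1,5)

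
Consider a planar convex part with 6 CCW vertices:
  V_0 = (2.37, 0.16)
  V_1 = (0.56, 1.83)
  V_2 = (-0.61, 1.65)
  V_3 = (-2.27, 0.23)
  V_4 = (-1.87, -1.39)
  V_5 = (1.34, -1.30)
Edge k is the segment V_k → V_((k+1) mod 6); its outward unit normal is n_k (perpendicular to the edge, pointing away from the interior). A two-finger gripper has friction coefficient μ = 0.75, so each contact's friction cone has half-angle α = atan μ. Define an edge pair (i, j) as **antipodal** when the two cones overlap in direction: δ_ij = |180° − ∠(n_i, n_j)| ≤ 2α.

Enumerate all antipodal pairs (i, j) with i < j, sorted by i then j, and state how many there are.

count = 7; pairs: (0,3), (0,4), (1,4), (1,5), (2,4), (2,5), (3,5)

α = atan 0.75 = 36.87°;  2α = 73.74°
n_0 = (+0.6781, +0.7350)
n_1 = (-0.1521, +0.9884)
n_2 = (-0.6500, +0.7599)
n_3 = (-0.9708, -0.2397)
n_4 = (+0.0280, -0.9996)
n_5 = (+0.8171, -0.5765)
  (0,1): δ = 128.56°  ·
  (0,2): δ = 96.76°  ·
  (0,3): δ = 33.43°  ✓
  (0,4): δ = 44.30°  ✓
  (0,5): δ = 97.49°  ·
  (1,2): δ = 148.20°  ·
  (1,3): δ = 84.88°  ·
  (1,4): δ = 7.14°  ✓
  (1,5): δ = 46.05°  ✓
  (2,3): δ = 116.67°  ·
  (2,4): δ = 38.94°  ✓
  (2,5): δ = 14.25°  ✓
  (3,4): δ = 102.26°  ·
  (3,5): δ = 49.07°  ✓
  (4,5): δ = 126.81°  ·
antipodal pairs: 7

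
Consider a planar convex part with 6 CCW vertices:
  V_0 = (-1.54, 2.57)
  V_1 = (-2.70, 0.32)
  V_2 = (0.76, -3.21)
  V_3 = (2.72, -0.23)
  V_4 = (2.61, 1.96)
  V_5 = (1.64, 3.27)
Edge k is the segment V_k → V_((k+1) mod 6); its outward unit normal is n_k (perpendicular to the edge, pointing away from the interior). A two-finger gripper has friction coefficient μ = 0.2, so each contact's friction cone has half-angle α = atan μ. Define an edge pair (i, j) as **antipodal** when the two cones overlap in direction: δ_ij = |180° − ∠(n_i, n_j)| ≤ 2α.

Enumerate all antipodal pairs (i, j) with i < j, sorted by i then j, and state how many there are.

count = 2; pairs: (0,2), (1,4)

α = atan 0.2 = 11.31°;  2α = 22.62°
n_0 = (-0.8888, +0.4582)
n_1 = (-0.7142, -0.7000)
n_2 = (+0.8355, -0.5495)
n_3 = (+0.9987, +0.0502)
n_4 = (+0.8037, +0.5951)
n_5 = (-0.2150, +0.9766)
  (0,1): δ = 108.30°  ·
  (0,2): δ = 6.06°  ✓
  (0,3): δ = 30.15°  ·
  (0,4): δ = 63.79°  ·
  (0,5): δ = 129.69°  ·
  (1,2): δ = 77.76°  ·
  (1,3): δ = 41.55°  ·
  (1,4): δ = 7.91°  ✓
  (1,5): δ = 57.99°  ·
  (2,3): δ = 143.79°  ·
  (2,4): δ = 110.15°  ·
  (2,5): δ = 44.25°  ·
  (3,4): δ = 146.36°  ·
  (3,5): δ = 80.46°  ·
  (4,5): δ = 114.10°  ·
antipodal pairs: 2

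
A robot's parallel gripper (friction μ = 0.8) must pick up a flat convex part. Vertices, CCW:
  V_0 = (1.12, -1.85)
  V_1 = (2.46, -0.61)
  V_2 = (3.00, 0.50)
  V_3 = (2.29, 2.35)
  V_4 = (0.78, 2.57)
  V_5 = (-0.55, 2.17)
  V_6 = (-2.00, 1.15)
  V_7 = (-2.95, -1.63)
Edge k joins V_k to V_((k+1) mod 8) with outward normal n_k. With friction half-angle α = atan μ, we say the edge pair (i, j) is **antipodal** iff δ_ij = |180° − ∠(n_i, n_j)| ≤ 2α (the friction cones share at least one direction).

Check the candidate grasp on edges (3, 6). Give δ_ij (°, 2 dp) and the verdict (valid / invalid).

α = atan 0.8 = 38.66°;  2α = 77.32°
edge 3: e_3 = (-1.51, +0.22);  n_3 = (+0.1442, +0.9896)
edge 6: e_6 = (-0.95, -2.78);  n_6 = (-0.9463, +0.3234)
∠(n_3, n_6) = 79.42°
δ = |180° − 79.42°| = 100.58°
100.58° > 2α = 77.32°  →  invalid

δ = 100.58°, invalid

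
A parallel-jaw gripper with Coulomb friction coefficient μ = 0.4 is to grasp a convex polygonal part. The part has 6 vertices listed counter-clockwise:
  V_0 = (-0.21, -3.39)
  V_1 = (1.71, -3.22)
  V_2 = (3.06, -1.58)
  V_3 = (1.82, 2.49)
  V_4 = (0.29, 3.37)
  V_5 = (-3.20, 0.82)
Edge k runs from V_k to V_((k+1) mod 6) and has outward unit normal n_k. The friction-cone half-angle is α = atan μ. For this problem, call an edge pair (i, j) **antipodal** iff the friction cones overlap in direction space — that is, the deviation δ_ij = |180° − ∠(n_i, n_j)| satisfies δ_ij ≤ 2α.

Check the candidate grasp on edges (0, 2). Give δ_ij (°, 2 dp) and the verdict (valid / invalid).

δ = 78.12°, invalid

α = atan 0.4 = 21.80°;  2α = 43.60°
edge 0: e_0 = (+1.92, +0.17);  n_0 = (+0.0882, -0.9961)
edge 2: e_2 = (-1.24, +4.07);  n_2 = (+0.9566, +0.2914)
∠(n_0, n_2) = 101.88°
δ = |180° − 101.88°| = 78.12°
78.12° > 2α = 43.60°  →  invalid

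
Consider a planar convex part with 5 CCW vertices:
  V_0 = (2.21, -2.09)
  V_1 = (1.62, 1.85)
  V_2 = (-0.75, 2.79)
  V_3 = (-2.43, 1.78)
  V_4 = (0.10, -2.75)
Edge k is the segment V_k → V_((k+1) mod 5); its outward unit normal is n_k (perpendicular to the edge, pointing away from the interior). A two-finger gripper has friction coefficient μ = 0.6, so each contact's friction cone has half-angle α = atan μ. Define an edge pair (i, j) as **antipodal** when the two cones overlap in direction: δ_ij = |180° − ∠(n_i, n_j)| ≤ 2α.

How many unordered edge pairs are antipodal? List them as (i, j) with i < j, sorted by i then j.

count = 4; pairs: (0,3), (1,3), (1,4), (2,4)

α = atan 0.6 = 30.96°;  2α = 61.93°
n_0 = (+0.9890, +0.1481)
n_1 = (+0.3687, +0.9296)
n_2 = (-0.5152, +0.8570)
n_3 = (-0.8731, -0.4876)
n_4 = (+0.2985, -0.9544)
  (0,1): δ = 120.15°  ·
  (0,2): δ = 67.50°  ·
  (0,3): δ = 20.67°  ✓
  (0,4): δ = 98.85°  ·
  (1,2): δ = 127.35°  ·
  (1,3): δ = 39.18°  ✓
  (1,4): δ = 39.00°  ✓
  (2,3): δ = 91.83°  ·
  (2,4): δ = 13.64°  ✓
  (3,4): δ = 101.81°  ·
antipodal pairs: 4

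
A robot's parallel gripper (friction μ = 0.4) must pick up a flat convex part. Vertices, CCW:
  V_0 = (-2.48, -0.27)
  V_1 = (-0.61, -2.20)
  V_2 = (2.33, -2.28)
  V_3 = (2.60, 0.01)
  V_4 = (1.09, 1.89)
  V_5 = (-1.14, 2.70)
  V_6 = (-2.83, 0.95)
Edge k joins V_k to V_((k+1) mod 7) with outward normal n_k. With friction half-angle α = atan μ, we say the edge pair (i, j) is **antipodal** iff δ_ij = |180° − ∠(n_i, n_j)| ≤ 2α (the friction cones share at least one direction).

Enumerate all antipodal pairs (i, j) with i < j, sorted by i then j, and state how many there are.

count = 6; pairs: (0,3), (0,4), (1,4), (2,5), (2,6), (3,6)

α = atan 0.4 = 21.80°;  2α = 43.60°
n_0 = (-0.7182, -0.6959)
n_1 = (-0.0272, -0.9996)
n_2 = (+0.9931, -0.1171)
n_3 = (+0.7797, +0.6262)
n_4 = (+0.3414, +0.9399)
n_5 = (-0.7193, +0.6947)
n_6 = (-0.9612, -0.2758)
  (0,1): δ = 135.65°  ·
  (0,2): δ = 50.82°  ·
  (0,3): δ = 5.32°  ✓
  (0,4): δ = 25.94°  ✓
  (0,5): δ = 91.90°  ·
  (0,6): δ = 151.91°  ·
  (1,2): δ = 95.17°  ·
  (1,3): δ = 49.67°  ·
  (1,4): δ = 18.40°  ✓
  (1,5): δ = 47.56°  ·
  (1,6): δ = 107.57°  ·
  (2,3): δ = 134.50°  ·
  (2,4): δ = 103.24°  ·
  (2,5): δ = 37.28°  ✓
  (2,6): δ = 22.73°  ✓
  (3,4): δ = 148.73°  ·
  (3,5): δ = 82.77°  ·
  (3,6): δ = 22.76°  ✓
  (4,5): δ = 114.04°  ·
  (4,6): δ = 54.03°  ·
  (5,6): δ = 119.99°  ·
antipodal pairs: 6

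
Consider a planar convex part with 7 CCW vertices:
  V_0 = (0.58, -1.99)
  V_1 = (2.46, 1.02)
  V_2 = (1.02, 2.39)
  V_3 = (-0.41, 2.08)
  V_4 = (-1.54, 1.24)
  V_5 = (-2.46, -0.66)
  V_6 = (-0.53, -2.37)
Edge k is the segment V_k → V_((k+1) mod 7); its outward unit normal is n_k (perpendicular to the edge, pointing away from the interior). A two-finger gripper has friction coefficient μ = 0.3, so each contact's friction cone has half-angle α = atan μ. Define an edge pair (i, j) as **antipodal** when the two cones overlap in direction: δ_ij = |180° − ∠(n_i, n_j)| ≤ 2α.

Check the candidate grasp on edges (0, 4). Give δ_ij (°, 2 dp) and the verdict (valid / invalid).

δ = 6.15°, valid

α = atan 0.3 = 16.70°;  2α = 33.40°
edge 0: e_0 = (+1.88, +3.01);  n_0 = (+0.8482, -0.5297)
edge 4: e_4 = (-0.92, -1.90);  n_4 = (-0.9000, +0.4358)
∠(n_0, n_4) = 173.85°
δ = |180° − 173.85°| = 6.15°
6.15° ≤ 2α = 33.40°  →  valid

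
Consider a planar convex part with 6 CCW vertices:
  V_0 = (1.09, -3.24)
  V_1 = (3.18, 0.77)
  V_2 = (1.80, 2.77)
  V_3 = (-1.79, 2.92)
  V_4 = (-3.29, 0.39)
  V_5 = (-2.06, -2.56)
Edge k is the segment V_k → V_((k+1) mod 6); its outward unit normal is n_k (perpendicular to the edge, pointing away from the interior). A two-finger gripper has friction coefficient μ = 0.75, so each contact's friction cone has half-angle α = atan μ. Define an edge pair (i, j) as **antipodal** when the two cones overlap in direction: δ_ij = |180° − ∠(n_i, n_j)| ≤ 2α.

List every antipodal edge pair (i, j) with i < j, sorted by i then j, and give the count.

α = atan 0.75 = 36.87°;  2α = 73.74°
n_0 = (+0.8868, -0.4622)
n_1 = (+0.8231, +0.5679)
n_2 = (+0.0417, +0.9991)
n_3 = (-0.8602, +0.5100)
n_4 = (-0.9230, -0.3848)
n_5 = (-0.2110, -0.9775)
  (0,1): δ = 117.87°  ·
  (0,2): δ = 64.86°  ✓
  (0,3): δ = 3.13°  ✓
  (0,4): δ = 50.16°  ✓
  (0,5): δ = 105.35°  ·
  (1,2): δ = 127.00°  ·
  (1,3): δ = 65.27°  ✓
  (1,4): δ = 11.97°  ✓
  (1,5): δ = 43.21°  ✓
  (2,3): δ = 118.27°  ·
  (2,4): δ = 64.97°  ✓
  (2,5): δ = 9.79°  ✓
  (3,4): δ = 126.70°  ·
  (3,5): δ = 71.52°  ✓
  (4,5): δ = 124.82°  ·
antipodal pairs: 9

count = 9; pairs: (0,2), (0,3), (0,4), (1,3), (1,4), (1,5), (2,4), (2,5), (3,5)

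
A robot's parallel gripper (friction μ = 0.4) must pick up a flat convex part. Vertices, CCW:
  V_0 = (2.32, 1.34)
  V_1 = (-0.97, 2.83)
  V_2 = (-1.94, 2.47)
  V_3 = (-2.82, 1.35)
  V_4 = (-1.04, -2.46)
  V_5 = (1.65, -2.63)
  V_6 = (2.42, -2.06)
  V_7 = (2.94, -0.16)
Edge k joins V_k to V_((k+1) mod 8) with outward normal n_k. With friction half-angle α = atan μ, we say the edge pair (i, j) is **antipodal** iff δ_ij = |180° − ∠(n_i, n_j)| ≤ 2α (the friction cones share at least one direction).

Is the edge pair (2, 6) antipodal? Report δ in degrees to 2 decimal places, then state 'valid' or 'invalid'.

δ = 22.85°, valid

α = atan 0.4 = 21.80°;  2α = 43.60°
edge 2: e_2 = (-0.88, -1.12);  n_2 = (-0.7863, +0.6178)
edge 6: e_6 = (+0.52, +1.90);  n_6 = (+0.9645, -0.2640)
∠(n_2, n_6) = 157.15°
δ = |180° − 157.15°| = 22.85°
22.85° ≤ 2α = 43.60°  →  valid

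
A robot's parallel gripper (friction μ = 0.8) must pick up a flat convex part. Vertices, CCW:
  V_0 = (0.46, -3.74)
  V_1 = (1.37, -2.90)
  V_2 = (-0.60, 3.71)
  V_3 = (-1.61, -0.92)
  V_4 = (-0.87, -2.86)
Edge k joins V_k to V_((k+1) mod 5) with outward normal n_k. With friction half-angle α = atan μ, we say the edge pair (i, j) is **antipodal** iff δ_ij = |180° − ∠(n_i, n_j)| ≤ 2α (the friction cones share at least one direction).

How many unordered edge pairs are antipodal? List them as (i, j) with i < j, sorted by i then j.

count = 5; pairs: (0,2), (0,3), (1,2), (1,3), (1,4)

α = atan 0.8 = 38.66°;  2α = 77.32°
n_0 = (+0.6783, -0.7348)
n_1 = (+0.9583, +0.2856)
n_2 = (-0.9770, +0.2131)
n_3 = (-0.9343, -0.3564)
n_4 = (-0.5518, -0.8340)
  (0,1): δ = 116.11°  ·
  (0,2): δ = 34.98°  ✓
  (0,3): δ = 68.17°  ✓
  (0,4): δ = 103.80°  ·
  (1,2): δ = 28.90°  ✓
  (1,3): δ = 4.28°  ✓
  (1,4): δ = 39.91°  ✓
  (2,3): δ = 146.82°  ·
  (2,4): δ = 111.18°  ·
  (3,4): δ = 144.37°  ·
antipodal pairs: 5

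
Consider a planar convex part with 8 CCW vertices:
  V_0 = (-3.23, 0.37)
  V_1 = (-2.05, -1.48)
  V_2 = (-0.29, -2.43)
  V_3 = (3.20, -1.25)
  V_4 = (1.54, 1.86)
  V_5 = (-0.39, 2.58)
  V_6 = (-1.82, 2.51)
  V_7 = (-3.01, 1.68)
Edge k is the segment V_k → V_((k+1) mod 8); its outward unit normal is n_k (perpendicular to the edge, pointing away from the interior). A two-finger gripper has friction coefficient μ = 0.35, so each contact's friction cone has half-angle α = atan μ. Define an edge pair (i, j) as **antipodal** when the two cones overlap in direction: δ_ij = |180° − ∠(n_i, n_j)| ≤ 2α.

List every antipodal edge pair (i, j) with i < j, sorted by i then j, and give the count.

count = 8; pairs: (0,3), (0,4), (1,3), (1,4), (1,5), (2,5), (2,6), (3,7)

α = atan 0.35 = 19.29°;  2α = 38.58°
n_0 = (-0.8431, -0.5378)
n_1 = (-0.4750, -0.8800)
n_2 = (+0.3203, -0.9473)
n_3 = (+0.8822, +0.4709)
n_4 = (+0.3495, +0.9369)
n_5 = (-0.0489, +0.9988)
n_6 = (-0.5721, +0.8202)
n_7 = (-0.9862, +0.1656)
  (0,1): δ = 150.89°  ·
  (0,2): δ = 103.85°  ·
  (0,3): δ = 4.44°  ✓
  (0,4): δ = 37.01°  ✓
  (0,5): δ = 60.27°  ·
  (0,6): δ = 92.36°  ·
  (0,7): δ = 137.94°  ·
  (1,2): δ = 132.96°  ·
  (1,3): δ = 33.55°  ✓
  (1,4): δ = 7.90°  ✓
  (1,5): δ = 31.16°  ✓
  (1,6): δ = 63.25°  ·
  (1,7): δ = 108.83°  ·
  (2,3): δ = 80.59°  ·
  (2,4): δ = 39.14°  ·
  (2,5): δ = 15.88°  ✓
  (2,6): δ = 16.21°  ✓
  (2,7): δ = 61.79°  ·
  (3,4): δ = 138.55°  ·
  (3,5): δ = 115.29°  ·
  (3,6): δ = 83.20°  ·
  (3,7): δ = 37.62°  ✓
  (4,5): δ = 156.74°  ·
  (4,6): δ = 124.65°  ·
  (4,7): δ = 79.07°  ·
  (5,6): δ = 147.91°  ·
  (5,7): δ = 102.34°  ·
  (6,7): δ = 134.43°  ·
antipodal pairs: 8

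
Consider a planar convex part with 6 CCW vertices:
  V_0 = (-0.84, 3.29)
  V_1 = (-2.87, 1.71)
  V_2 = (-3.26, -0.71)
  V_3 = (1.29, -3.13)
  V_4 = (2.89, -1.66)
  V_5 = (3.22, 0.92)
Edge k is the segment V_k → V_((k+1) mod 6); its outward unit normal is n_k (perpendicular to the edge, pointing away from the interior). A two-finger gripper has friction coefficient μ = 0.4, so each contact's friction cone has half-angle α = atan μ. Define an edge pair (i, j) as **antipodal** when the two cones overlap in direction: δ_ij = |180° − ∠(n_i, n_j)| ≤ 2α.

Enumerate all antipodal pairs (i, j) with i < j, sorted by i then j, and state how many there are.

α = atan 0.4 = 21.80°;  2α = 43.60°
n_0 = (-0.6142, +0.7891)
n_1 = (-0.9873, +0.1591)
n_2 = (-0.4696, -0.8829)
n_3 = (+0.6766, -0.7364)
n_4 = (+0.9919, -0.1269)
n_5 = (+0.5041, +0.8636)
  (0,1): δ = 137.05°  ·
  (0,2): δ = 65.90°  ·
  (0,3): δ = 4.68°  ✓
  (0,4): δ = 44.82°  ·
  (0,5): δ = 111.83°  ·
  (1,2): δ = 108.85°  ·
  (1,3): δ = 38.27°  ✓
  (1,4): δ = 1.87°  ✓
  (1,5): δ = 68.88°  ·
  (2,3): δ = 109.42°  ·
  (2,4): δ = 69.28°  ·
  (2,5): δ = 2.27°  ✓
  (3,4): δ = 139.86°  ·
  (3,5): δ = 72.85°  ·
  (4,5): δ = 112.99°  ·
antipodal pairs: 4

count = 4; pairs: (0,3), (1,3), (1,4), (2,5)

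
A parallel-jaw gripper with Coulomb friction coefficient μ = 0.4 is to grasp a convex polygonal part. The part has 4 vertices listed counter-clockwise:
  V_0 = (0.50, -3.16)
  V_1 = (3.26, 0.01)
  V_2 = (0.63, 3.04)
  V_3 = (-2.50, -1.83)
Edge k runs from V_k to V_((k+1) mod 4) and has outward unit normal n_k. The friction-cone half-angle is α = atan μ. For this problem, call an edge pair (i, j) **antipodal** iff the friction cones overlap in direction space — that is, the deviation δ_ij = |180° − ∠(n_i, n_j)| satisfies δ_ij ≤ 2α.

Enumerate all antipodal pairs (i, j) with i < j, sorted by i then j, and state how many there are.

count = 2; pairs: (0,2), (1,3)

α = atan 0.4 = 21.80°;  2α = 43.60°
n_0 = (+0.7542, -0.6566)
n_1 = (+0.7552, +0.6555)
n_2 = (-0.8412, +0.5407)
n_3 = (-0.4053, -0.9142)
  (0,1): δ = 98.00°  ·
  (0,2): δ = 8.32°  ✓
  (0,3): δ = 107.14°  ·
  (1,2): δ = 73.69°  ·
  (1,3): δ = 25.13°  ✓
  (2,3): δ = 81.18°  ·
antipodal pairs: 2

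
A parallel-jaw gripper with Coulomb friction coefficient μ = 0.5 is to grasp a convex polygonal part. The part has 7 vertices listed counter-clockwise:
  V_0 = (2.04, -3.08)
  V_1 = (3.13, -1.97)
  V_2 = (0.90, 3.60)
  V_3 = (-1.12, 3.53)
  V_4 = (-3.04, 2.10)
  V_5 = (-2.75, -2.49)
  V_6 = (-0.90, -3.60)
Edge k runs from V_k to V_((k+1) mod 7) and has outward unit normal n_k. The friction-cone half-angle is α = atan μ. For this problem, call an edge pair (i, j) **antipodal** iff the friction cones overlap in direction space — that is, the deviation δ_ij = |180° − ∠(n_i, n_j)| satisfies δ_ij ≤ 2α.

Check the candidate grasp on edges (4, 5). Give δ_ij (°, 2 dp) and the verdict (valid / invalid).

δ = 124.58°, invalid

α = atan 0.5 = 26.57°;  2α = 53.13°
edge 4: e_4 = (+0.29, -4.59);  n_4 = (-0.9980, -0.0631)
edge 5: e_5 = (+1.85, -1.11);  n_5 = (-0.5145, -0.8575)
∠(n_4, n_5) = 55.42°
δ = |180° − 55.42°| = 124.58°
124.58° > 2α = 53.13°  →  invalid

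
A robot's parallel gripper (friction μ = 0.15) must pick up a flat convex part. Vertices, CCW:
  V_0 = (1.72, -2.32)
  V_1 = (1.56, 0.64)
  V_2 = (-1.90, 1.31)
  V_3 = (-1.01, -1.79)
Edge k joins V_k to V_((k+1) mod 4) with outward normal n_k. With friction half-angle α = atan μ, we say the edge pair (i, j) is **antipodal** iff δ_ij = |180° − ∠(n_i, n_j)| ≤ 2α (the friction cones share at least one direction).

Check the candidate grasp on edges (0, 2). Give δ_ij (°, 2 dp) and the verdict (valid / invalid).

α = atan 0.15 = 8.53°;  2α = 17.06°
edge 0: e_0 = (-0.16, +2.96);  n_0 = (+0.9985, +0.0540)
edge 2: e_2 = (+0.89, -3.10);  n_2 = (-0.9612, -0.2759)
∠(n_0, n_2) = 167.08°
δ = |180° − 167.08°| = 12.92°
12.92° ≤ 2α = 17.06°  →  valid

δ = 12.92°, valid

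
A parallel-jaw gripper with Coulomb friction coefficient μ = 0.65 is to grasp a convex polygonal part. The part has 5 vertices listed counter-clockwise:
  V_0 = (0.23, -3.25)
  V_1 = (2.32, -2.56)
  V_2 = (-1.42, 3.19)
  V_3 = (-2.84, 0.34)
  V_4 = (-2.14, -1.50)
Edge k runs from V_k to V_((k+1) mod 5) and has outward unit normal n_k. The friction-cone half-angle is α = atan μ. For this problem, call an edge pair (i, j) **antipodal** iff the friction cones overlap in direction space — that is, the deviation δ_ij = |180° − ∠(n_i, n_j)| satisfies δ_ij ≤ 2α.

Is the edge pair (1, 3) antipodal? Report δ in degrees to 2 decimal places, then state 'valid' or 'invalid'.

δ = 12.21°, valid

α = atan 0.65 = 33.02°;  2α = 66.05°
edge 1: e_1 = (-3.74, +5.75);  n_1 = (+0.8383, +0.5452)
edge 3: e_3 = (+0.70, -1.84);  n_3 = (-0.9346, -0.3556)
∠(n_1, n_3) = 167.79°
δ = |180° − 167.79°| = 12.21°
12.21° ≤ 2α = 66.05°  →  valid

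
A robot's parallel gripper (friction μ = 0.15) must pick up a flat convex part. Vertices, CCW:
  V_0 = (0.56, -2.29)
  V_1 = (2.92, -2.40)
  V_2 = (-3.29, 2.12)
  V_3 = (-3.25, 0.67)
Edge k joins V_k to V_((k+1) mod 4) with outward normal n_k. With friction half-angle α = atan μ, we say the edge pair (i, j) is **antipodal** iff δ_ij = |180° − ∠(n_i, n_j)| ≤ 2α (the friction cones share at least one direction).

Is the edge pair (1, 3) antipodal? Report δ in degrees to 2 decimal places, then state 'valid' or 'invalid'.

δ = 1.79°, valid

α = atan 0.15 = 8.53°;  2α = 17.06°
edge 1: e_1 = (-6.21, +4.52);  n_1 = (+0.5885, +0.8085)
edge 3: e_3 = (+3.81, -2.96);  n_3 = (-0.6135, -0.7897)
∠(n_1, n_3) = 178.21°
δ = |180° − 178.21°| = 1.79°
1.79° ≤ 2α = 17.06°  →  valid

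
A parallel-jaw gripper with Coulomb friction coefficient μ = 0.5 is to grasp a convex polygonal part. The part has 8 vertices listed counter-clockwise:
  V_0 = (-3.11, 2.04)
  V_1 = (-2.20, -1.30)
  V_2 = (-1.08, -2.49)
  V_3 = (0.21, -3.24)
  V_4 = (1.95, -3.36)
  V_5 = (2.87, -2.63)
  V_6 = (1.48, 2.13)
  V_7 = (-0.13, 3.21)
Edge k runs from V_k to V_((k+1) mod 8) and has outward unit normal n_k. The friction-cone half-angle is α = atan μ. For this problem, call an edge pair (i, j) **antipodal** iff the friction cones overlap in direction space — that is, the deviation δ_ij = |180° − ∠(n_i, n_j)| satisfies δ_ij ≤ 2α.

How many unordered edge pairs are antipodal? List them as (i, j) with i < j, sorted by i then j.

α = atan 0.5 = 26.57°;  2α = 53.13°
n_0 = (-0.9648, -0.2629)
n_1 = (-0.7282, -0.6854)
n_2 = (-0.5026, -0.8645)
n_3 = (-0.0688, -0.9976)
n_4 = (+0.6216, -0.7834)
n_5 = (+0.9599, +0.2803)
n_6 = (+0.5571, +0.8305)
n_7 = (-0.3655, +0.9308)
  (0,1): δ = 151.98°  ·
  (0,2): δ = 135.41°  ·
  (0,3): δ = 109.19°  ·
  (0,4): δ = 66.81°  ·
  (0,5): δ = 1.04°  ✓
  (0,6): δ = 40.91°  ✓
  (0,7): δ = 96.20°  ·
  (1,2): δ = 163.44°  ·
  (1,3): δ = 137.21°  ·
  (1,4): δ = 94.83°  ·
  (1,5): δ = 26.99°  ✓
  (1,6): δ = 12.88°  ✓
  (1,7): δ = 68.17°  ·
  (2,3): δ = 153.77°  ·
  (2,4): δ = 111.40°  ·
  (2,5): δ = 43.55°  ✓
  (2,6): δ = 3.68°  ✓
  (2,7): δ = 51.61°  ✓
  (3,4): δ = 137.62°  ·
  (3,5): δ = 69.78°  ·
  (3,6): δ = 29.91°  ✓
  (3,7): δ = 25.38°  ✓
  (4,5): δ = 112.15°  ·
  (4,6): δ = 72.29°  ·
  (4,7): δ = 17.00°  ✓
  (5,6): δ = 140.13°  ·
  (5,7): δ = 84.84°  ·
  (6,7): δ = 124.71°  ·
antipodal pairs: 10

count = 10; pairs: (0,5), (0,6), (1,5), (1,6), (2,5), (2,6), (2,7), (3,6), (3,7), (4,7)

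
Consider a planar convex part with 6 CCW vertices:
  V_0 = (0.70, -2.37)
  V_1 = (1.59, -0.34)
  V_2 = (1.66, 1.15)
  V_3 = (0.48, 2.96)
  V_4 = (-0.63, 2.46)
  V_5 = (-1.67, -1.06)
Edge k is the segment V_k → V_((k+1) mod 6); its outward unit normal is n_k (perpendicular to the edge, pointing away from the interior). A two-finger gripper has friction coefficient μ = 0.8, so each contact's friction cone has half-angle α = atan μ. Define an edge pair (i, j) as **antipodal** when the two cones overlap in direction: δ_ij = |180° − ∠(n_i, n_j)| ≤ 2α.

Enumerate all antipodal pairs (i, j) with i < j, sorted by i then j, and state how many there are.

α = atan 0.8 = 38.66°;  2α = 77.32°
n_0 = (+0.9158, -0.4015)
n_1 = (+0.9989, -0.0469)
n_2 = (+0.8377, +0.5461)
n_3 = (-0.4107, +0.9118)
n_4 = (-0.9590, +0.2833)
n_5 = (-0.4838, -0.8752)
  (0,1): δ = 159.02°  ·
  (0,2): δ = 123.22°  ·
  (0,3): δ = 42.08°  ✓
  (0,4): δ = 7.21°  ✓
  (0,5): δ = 84.74°  ·
  (1,2): δ = 144.21°  ·
  (1,3): δ = 63.06°  ✓
  (1,4): δ = 13.77°  ✓
  (1,5): δ = 63.76°  ✓
  (2,3): δ = 98.85°  ·
  (2,4): δ = 49.56°  ✓
  (2,5): δ = 27.97°  ✓
  (3,4): δ = 130.71°  ·
  (3,5): δ = 53.18°  ✓
  (4,5): δ = 102.47°  ·
antipodal pairs: 8

count = 8; pairs: (0,3), (0,4), (1,3), (1,4), (1,5), (2,4), (2,5), (3,5)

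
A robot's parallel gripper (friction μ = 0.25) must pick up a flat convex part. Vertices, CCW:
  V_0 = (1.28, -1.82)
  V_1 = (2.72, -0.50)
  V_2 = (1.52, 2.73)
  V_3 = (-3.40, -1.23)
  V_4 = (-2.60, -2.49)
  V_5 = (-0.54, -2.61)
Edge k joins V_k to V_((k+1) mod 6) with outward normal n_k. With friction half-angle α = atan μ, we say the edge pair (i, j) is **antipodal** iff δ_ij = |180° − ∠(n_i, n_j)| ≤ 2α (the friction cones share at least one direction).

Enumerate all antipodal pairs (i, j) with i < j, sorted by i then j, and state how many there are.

count = 3; pairs: (0,2), (1,3), (2,5)

α = atan 0.25 = 14.04°;  2α = 28.07°
n_0 = (+0.6757, -0.7372)
n_1 = (+0.9374, +0.3483)
n_2 = (-0.6270, +0.7790)
n_3 = (-0.8442, -0.5360)
n_4 = (-0.0582, -0.9983)
n_5 = (+0.3982, -0.9173)
  (0,1): δ = 112.13°  ·
  (0,2): δ = 3.68°  ✓
  (0,3): δ = 79.90°  ·
  (0,4): δ = 134.16°  ·
  (0,5): δ = 160.95°  ·
  (1,2): δ = 71.55°  ·
  (1,3): δ = 12.03°  ✓
  (1,4): δ = 66.29°  ·
  (1,5): δ = 93.08°  ·
  (2,3): δ = 96.42°  ·
  (2,4): δ = 42.16°  ·
  (2,5): δ = 15.37°  ✓
  (3,4): δ = 125.75°  ·
  (3,5): δ = 98.95°  ·
  (4,5): δ = 153.20°  ·
antipodal pairs: 3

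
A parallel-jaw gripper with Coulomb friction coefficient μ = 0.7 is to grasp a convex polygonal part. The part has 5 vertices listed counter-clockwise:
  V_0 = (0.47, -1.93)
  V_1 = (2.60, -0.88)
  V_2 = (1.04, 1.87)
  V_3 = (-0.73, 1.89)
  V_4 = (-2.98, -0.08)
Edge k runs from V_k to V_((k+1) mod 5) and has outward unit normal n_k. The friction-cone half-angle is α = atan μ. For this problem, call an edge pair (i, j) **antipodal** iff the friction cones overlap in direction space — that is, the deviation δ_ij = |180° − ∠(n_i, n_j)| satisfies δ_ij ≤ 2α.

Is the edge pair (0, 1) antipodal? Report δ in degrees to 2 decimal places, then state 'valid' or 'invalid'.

α = atan 0.7 = 34.99°;  2α = 69.98°
edge 0: e_0 = (+2.13, +1.05);  n_0 = (+0.4422, -0.8969)
edge 1: e_1 = (-1.56, +2.75);  n_1 = (+0.8698, +0.4934)
∠(n_0, n_1) = 93.32°
δ = |180° − 93.32°| = 86.68°
86.68° > 2α = 69.98°  →  invalid

δ = 86.68°, invalid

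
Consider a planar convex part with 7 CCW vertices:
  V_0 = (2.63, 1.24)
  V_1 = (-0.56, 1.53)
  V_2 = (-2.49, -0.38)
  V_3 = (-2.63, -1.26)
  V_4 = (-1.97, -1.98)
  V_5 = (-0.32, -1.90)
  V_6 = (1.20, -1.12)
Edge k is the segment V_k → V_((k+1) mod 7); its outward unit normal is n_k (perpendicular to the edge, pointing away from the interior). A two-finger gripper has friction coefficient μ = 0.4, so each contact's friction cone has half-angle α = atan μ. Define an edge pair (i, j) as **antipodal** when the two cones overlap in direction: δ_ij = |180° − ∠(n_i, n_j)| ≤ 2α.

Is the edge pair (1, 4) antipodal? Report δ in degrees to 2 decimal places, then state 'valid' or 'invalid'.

δ = 41.93°, valid

α = atan 0.4 = 21.80°;  2α = 43.60°
edge 1: e_1 = (-1.93, -1.91);  n_1 = (-0.7034, +0.7108)
edge 4: e_4 = (+1.65, +0.08);  n_4 = (+0.0484, -0.9988)
∠(n_1, n_4) = 138.07°
δ = |180° − 138.07°| = 41.93°
41.93° ≤ 2α = 43.60°  →  valid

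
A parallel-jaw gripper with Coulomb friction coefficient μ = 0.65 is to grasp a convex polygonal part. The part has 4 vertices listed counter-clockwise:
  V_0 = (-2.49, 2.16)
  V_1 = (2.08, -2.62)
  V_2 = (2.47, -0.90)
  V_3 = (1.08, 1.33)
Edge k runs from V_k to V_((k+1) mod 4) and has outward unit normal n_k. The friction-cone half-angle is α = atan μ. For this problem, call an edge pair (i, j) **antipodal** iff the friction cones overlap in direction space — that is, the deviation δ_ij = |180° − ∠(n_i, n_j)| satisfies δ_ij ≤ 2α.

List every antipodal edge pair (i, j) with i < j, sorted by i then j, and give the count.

α = atan 0.65 = 33.02°;  2α = 66.05°
n_0 = (-0.7228, -0.6911)
n_1 = (+0.9752, -0.2211)
n_2 = (+0.8486, +0.5290)
n_3 = (+0.2265, +0.9740)
  (0,1): δ = 56.49°  ✓
  (0,2): δ = 11.78°  ✓
  (0,3): δ = 33.20°  ✓
  (1,2): δ = 135.29°  ·
  (1,3): δ = 90.31°  ·
  (2,3): δ = 135.02°  ·
antipodal pairs: 3

count = 3; pairs: (0,1), (0,2), (0,3)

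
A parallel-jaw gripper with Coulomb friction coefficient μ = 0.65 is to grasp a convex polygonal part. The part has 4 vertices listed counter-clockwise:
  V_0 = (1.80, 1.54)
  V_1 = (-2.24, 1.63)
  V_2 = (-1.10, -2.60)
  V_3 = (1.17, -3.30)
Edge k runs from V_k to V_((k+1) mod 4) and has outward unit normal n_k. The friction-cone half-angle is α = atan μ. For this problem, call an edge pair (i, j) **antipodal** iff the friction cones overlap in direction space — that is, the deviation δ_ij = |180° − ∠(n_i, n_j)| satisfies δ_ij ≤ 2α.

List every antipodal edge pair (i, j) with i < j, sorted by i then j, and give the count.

α = atan 0.65 = 33.02°;  2α = 66.05°
n_0 = (+0.0223, +0.9998)
n_1 = (-0.9655, -0.2602)
n_2 = (-0.2947, -0.9556)
n_3 = (+0.9916, -0.1291)
  (0,1): δ = 73.64°  ·
  (0,2): δ = 15.86°  ✓
  (0,3): δ = 83.86°  ·
  (1,2): δ = 122.22°  ·
  (1,3): δ = 22.50°  ✓
  (2,3): δ = 80.28°  ·
antipodal pairs: 2

count = 2; pairs: (0,2), (1,3)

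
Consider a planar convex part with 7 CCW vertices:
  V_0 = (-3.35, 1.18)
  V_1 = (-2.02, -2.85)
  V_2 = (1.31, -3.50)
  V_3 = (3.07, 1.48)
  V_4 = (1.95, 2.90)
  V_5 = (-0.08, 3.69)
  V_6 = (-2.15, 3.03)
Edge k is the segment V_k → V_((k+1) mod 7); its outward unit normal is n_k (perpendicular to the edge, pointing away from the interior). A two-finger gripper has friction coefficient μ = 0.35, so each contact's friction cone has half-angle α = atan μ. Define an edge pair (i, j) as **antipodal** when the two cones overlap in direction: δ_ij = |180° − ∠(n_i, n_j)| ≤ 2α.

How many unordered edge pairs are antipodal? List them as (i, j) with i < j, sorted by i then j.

count = 5; pairs: (0,2), (0,3), (1,4), (1,5), (2,6)

α = atan 0.35 = 19.29°;  2α = 38.58°
n_0 = (-0.9496, -0.3134)
n_1 = (-0.1916, -0.9815)
n_2 = (+0.9429, -0.3332)
n_3 = (+0.7852, +0.6193)
n_4 = (+0.3627, +0.9319)
n_5 = (-0.3038, +0.9527)
n_6 = (-0.8390, +0.5442)
  (0,1): δ = 119.31°  ·
  (0,2): δ = 37.73°  ✓
  (0,3): δ = 20.00°  ✓
  (0,4): δ = 50.47°  ·
  (0,5): δ = 89.42°  ·
  (0,6): δ = 128.77°  ·
  (1,2): δ = 98.42°  ·
  (1,3): δ = 40.69°  ·
  (1,4): δ = 10.22°  ✓
  (1,5): δ = 28.73°  ✓
  (1,6): δ = 68.08°  ·
  (2,3): δ = 122.27°  ·
  (2,4): δ = 91.80°  ·
  (2,5): δ = 52.85°  ·
  (2,6): δ = 13.51°  ✓
  (3,4): δ = 149.53°  ·
  (3,5): δ = 110.58°  ·
  (3,6): δ = 71.23°  ·
  (4,5): δ = 141.05°  ·
  (4,6): δ = 101.71°  ·
  (5,6): δ = 140.65°  ·
antipodal pairs: 5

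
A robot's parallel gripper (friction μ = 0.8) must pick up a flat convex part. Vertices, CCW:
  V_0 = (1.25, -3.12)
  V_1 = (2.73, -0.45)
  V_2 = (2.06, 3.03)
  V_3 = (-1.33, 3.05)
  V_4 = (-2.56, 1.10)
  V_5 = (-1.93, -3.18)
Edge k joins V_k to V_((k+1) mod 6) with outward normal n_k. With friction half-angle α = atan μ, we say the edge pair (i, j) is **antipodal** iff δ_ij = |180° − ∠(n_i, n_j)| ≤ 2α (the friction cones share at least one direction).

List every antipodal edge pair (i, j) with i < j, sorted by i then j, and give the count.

α = atan 0.8 = 38.66°;  2α = 77.32°
n_0 = (+0.8746, -0.4848)
n_1 = (+0.9820, +0.1891)
n_2 = (+0.0059, +1.0000)
n_3 = (-0.8458, +0.5335)
n_4 = (-0.9893, -0.1456)
n_5 = (+0.0189, -0.9998)
  (0,1): δ = 140.10°  ·
  (0,2): δ = 61.34°  ✓
  (0,3): δ = 3.24°  ✓
  (0,4): δ = 37.37°  ✓
  (0,5): δ = 120.08°  ·
  (1,2): δ = 101.24°  ·
  (1,3): δ = 43.14°  ✓
  (1,4): δ = 2.52°  ✓
  (1,5): δ = 80.18°  ·
  (2,3): δ = 121.90°  ·
  (2,4): δ = 81.29°  ·
  (2,5): δ = 1.42°  ✓
  (3,4): δ = 139.38°  ·
  (3,5): δ = 56.68°  ✓
  (4,5): δ = 97.29°  ·
antipodal pairs: 7

count = 7; pairs: (0,2), (0,3), (0,4), (1,3), (1,4), (2,5), (3,5)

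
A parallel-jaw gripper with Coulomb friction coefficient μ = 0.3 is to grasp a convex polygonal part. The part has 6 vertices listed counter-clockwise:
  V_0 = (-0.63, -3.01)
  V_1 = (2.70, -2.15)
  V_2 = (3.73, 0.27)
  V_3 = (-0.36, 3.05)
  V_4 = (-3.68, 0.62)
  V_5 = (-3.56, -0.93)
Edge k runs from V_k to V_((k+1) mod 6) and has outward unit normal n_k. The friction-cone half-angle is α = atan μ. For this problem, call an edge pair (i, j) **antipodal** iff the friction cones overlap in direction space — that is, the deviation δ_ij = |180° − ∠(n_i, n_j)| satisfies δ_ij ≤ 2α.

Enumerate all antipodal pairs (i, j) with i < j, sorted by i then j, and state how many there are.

count = 4; pairs: (0,3), (1,3), (1,4), (2,5)

α = atan 0.3 = 16.70°;  2α = 33.40°
n_0 = (+0.2501, -0.9682)
n_1 = (+0.9201, -0.3916)
n_2 = (+0.5621, +0.8270)
n_3 = (-0.5906, +0.8069)
n_4 = (-0.9970, -0.0772)
n_5 = (-0.5789, -0.8154)
  (0,1): δ = 127.54°  ·
  (0,2): δ = 48.68°  ·
  (0,3): δ = 21.72°  ✓
  (0,4): δ = 79.95°  ·
  (0,5): δ = 130.15°  ·
  (1,2): δ = 101.15°  ·
  (1,3): δ = 30.74°  ✓
  (1,4): δ = 27.48°  ✓
  (1,5): δ = 77.68°  ·
  (2,3): δ = 109.59°  ·
  (2,4): δ = 51.37°  ·
  (2,5): δ = 1.17°  ✓
  (3,4): δ = 121.77°  ·
  (3,5): δ = 71.57°  ·
  (4,5): δ = 129.80°  ·
antipodal pairs: 4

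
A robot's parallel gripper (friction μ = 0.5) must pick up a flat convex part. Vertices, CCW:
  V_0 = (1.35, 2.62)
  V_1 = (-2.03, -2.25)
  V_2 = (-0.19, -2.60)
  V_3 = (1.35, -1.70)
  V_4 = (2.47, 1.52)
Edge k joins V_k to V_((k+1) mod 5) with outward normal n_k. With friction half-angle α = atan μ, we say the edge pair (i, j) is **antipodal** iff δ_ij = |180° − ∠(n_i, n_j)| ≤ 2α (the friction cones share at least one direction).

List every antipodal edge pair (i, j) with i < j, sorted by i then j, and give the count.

α = atan 0.5 = 26.57°;  2α = 53.13°
n_0 = (-0.8215, +0.5702)
n_1 = (-0.1869, -0.9824)
n_2 = (+0.5046, -0.8634)
n_3 = (+0.9445, -0.3285)
n_4 = (+0.7007, +0.7134)
  (0,1): δ = 66.01°  ·
  (0,2): δ = 24.93°  ✓
  (0,3): δ = 15.58°  ✓
  (0,4): δ = 80.28°  ·
  (1,2): δ = 138.93°  ·
  (1,3): δ = 98.41°  ·
  (1,4): δ = 33.71°  ✓
  (2,3): δ = 139.48°  ·
  (2,4): δ = 74.79°  ·
  (3,4): δ = 115.30°  ·
antipodal pairs: 3

count = 3; pairs: (0,2), (0,3), (1,4)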